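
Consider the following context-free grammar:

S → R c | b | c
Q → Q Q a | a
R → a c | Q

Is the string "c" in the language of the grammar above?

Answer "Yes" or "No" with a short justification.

Yes - a valid derivation exists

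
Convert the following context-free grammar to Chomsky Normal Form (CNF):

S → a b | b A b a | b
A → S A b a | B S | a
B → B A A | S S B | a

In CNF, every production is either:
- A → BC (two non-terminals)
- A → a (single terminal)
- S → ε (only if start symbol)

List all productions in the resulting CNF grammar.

TA → a; TB → b; S → b; A → a; B → a; S → TA TB; S → TB X0; X0 → A X1; X1 → TB TA; A → S X2; X2 → A X3; X3 → TB TA; A → B S; B → B X4; X4 → A A; B → S X5; X5 → S B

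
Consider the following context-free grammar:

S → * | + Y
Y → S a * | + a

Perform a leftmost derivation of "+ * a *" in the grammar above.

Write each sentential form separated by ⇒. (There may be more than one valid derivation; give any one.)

S ⇒ + Y ⇒ + S a * ⇒ + * a *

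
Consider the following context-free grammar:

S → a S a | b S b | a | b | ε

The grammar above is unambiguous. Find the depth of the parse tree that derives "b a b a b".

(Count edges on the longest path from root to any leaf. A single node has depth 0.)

3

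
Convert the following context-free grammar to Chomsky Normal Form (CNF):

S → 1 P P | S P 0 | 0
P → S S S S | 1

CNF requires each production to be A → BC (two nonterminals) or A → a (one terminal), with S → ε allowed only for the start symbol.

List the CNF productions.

T1 → 1; T0 → 0; S → 0; P → 1; S → T1 X0; X0 → P P; S → S X1; X1 → P T0; P → S X2; X2 → S X3; X3 → S S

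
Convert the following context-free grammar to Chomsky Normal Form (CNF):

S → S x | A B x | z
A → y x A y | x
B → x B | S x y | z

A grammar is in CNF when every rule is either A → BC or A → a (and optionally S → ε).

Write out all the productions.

TX → x; S → z; TY → y; A → x; B → z; S → S TX; S → A X0; X0 → B TX; A → TY X1; X1 → TX X2; X2 → A TY; B → TX B; B → S X3; X3 → TX TY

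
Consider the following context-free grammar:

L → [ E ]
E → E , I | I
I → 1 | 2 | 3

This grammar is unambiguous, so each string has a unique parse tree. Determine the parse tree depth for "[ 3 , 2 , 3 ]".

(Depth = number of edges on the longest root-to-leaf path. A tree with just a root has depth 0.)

5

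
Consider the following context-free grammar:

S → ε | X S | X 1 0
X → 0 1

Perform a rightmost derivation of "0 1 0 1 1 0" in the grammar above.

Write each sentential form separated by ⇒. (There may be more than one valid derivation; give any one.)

S ⇒ X S ⇒ X X 1 0 ⇒ X 0 1 1 0 ⇒ 0 1 0 1 1 0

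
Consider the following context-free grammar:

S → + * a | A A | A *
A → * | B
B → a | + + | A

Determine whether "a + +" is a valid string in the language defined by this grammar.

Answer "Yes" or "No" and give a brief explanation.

Yes - a valid derivation exists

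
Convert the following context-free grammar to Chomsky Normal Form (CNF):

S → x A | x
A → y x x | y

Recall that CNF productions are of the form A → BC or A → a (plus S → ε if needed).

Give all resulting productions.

TX → x; S → x; TY → y; A → y; S → TX A; A → TY X0; X0 → TX TX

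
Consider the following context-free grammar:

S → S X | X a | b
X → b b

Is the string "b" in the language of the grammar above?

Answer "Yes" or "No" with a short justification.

Yes - a valid derivation exists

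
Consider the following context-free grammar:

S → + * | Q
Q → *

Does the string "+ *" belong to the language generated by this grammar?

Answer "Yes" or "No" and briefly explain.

Yes - a valid derivation exists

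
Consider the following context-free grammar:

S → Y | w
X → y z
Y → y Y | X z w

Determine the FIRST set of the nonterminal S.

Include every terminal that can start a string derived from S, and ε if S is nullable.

We compute FIRST(S) using the standard algorithm.
FIRST(S) = {w, y}
FIRST(X) = {y}
FIRST(Y) = {y}
Therefore, FIRST(S) = {w, y}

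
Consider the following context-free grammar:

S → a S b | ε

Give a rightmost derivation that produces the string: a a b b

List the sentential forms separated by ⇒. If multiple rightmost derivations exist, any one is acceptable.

S ⇒ a S b ⇒ a a S b b ⇒ a a b b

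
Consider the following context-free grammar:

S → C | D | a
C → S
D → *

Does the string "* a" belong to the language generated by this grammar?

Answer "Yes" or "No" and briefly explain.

No - no valid derivation exists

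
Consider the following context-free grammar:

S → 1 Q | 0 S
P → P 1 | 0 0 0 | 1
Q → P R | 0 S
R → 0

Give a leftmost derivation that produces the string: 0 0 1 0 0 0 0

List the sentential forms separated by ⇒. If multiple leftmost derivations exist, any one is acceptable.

S ⇒ 0 S ⇒ 0 0 S ⇒ 0 0 1 Q ⇒ 0 0 1 P R ⇒ 0 0 1 0 0 0 R ⇒ 0 0 1 0 0 0 0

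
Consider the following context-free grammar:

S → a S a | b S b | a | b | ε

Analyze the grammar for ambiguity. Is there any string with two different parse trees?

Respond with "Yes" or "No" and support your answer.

No - the grammar is unambiguous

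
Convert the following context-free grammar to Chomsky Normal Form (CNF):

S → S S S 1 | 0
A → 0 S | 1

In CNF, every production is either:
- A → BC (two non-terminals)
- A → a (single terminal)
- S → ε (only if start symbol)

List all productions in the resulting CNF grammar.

T1 → 1; S → 0; T0 → 0; A → 1; S → S X0; X0 → S X1; X1 → S T1; A → T0 S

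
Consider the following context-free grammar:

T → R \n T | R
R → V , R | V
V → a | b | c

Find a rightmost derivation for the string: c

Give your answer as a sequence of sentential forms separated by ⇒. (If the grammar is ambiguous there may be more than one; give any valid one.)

T ⇒ R ⇒ V ⇒ c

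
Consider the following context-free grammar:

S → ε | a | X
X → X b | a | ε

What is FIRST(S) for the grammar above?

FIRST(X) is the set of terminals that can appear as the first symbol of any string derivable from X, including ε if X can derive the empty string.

We compute FIRST(S) using the standard algorithm.
FIRST(S) = {a, b, ε}
FIRST(X) = {a, b, ε}
Therefore, FIRST(S) = {a, b, ε}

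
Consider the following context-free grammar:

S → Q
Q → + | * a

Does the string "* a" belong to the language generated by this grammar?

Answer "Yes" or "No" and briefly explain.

Yes - a valid derivation exists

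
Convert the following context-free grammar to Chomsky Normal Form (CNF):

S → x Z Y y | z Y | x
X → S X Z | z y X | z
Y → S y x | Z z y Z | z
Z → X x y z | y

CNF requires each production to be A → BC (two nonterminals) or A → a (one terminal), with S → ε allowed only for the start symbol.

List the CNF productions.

TX → x; TY → y; TZ → z; S → x; X → z; Y → z; Z → y; S → TX X0; X0 → Z X1; X1 → Y TY; S → TZ Y; X → S X2; X2 → X Z; X → TZ X3; X3 → TY X; Y → S X4; X4 → TY TX; Y → Z X5; X5 → TZ X6; X6 → TY Z; Z → X X7; X7 → TX X8; X8 → TY TZ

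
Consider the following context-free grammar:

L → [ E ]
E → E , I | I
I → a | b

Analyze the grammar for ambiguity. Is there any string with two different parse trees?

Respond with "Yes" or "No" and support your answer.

No - the grammar is unambiguous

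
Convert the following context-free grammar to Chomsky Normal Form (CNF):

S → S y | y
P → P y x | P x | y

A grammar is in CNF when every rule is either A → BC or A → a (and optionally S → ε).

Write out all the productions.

TY → y; S → y; TX → x; P → y; S → S TY; P → P X0; X0 → TY TX; P → P TX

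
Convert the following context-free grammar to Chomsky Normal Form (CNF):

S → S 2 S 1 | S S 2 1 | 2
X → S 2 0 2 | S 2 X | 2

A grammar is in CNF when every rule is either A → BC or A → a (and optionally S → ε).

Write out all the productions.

T2 → 2; T1 → 1; S → 2; T0 → 0; X → 2; S → S X0; X0 → T2 X1; X1 → S T1; S → S X2; X2 → S X3; X3 → T2 T1; X → S X4; X4 → T2 X5; X5 → T0 T2; X → S X6; X6 → T2 X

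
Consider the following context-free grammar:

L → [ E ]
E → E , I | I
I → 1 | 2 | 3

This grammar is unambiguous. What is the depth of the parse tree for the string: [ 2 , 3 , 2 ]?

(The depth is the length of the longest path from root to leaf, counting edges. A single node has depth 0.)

5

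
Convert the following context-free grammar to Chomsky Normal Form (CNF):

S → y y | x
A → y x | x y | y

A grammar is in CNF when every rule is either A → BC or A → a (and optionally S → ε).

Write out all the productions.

TY → y; S → x; TX → x; A → y; S → TY TY; A → TY TX; A → TX TY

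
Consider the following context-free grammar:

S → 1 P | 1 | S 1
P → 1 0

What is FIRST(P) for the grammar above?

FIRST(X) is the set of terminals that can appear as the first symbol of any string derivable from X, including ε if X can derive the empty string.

We compute FIRST(P) using the standard algorithm.
FIRST(P) = {1}
FIRST(S) = {1}
Therefore, FIRST(P) = {1}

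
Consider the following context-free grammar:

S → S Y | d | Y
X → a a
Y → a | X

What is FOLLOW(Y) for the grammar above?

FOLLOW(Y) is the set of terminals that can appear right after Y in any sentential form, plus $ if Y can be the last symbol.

We compute FOLLOW(Y) using the standard algorithm.
FOLLOW(S) starts with {$}.
FIRST(S) = {a, d}
FIRST(X) = {a}
FIRST(Y) = {a}
FOLLOW(S) = {$, a}
FOLLOW(X) = {$, a}
FOLLOW(Y) = {$, a}
Therefore, FOLLOW(Y) = {$, a}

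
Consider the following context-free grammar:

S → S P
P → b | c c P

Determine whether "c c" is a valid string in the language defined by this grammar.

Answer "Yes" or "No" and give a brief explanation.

No - no valid derivation exists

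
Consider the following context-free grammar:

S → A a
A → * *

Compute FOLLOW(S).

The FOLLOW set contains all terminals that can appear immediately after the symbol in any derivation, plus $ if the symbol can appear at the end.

We compute FOLLOW(S) using the standard algorithm.
FOLLOW(S) starts with {$}.
FIRST(A) = {*}
FIRST(S) = {*}
FOLLOW(A) = {a}
FOLLOW(S) = {$}
Therefore, FOLLOW(S) = {$}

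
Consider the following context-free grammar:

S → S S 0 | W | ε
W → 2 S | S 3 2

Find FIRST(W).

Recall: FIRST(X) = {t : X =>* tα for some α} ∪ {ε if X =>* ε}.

We compute FIRST(W) using the standard algorithm.
FIRST(S) = {0, 2, 3, ε}
FIRST(W) = {0, 2, 3}
Therefore, FIRST(W) = {0, 2, 3}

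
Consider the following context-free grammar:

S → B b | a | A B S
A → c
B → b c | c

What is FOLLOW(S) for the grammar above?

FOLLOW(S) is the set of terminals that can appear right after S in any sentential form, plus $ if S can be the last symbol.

We compute FOLLOW(S) using the standard algorithm.
FOLLOW(S) starts with {$}.
FIRST(A) = {c}
FIRST(B) = {b, c}
FIRST(S) = {a, b, c}
FOLLOW(A) = {b, c}
FOLLOW(B) = {a, b, c}
FOLLOW(S) = {$}
Therefore, FOLLOW(S) = {$}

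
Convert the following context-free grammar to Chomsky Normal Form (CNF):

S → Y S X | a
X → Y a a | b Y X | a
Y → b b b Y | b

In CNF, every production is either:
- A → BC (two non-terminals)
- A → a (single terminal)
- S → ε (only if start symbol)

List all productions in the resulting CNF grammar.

S → a; TA → a; TB → b; X → a; Y → b; S → Y X0; X0 → S X; X → Y X1; X1 → TA TA; X → TB X2; X2 → Y X; Y → TB X3; X3 → TB X4; X4 → TB Y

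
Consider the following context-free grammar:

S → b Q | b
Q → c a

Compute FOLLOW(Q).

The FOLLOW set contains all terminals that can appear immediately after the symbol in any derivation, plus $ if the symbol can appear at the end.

We compute FOLLOW(Q) using the standard algorithm.
FOLLOW(S) starts with {$}.
FIRST(Q) = {c}
FIRST(S) = {b}
FOLLOW(Q) = {$}
FOLLOW(S) = {$}
Therefore, FOLLOW(Q) = {$}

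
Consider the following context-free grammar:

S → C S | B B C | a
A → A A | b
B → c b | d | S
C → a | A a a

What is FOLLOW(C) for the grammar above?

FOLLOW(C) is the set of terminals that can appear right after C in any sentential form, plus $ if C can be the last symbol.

We compute FOLLOW(C) using the standard algorithm.
FOLLOW(S) starts with {$}.
FIRST(A) = {b}
FIRST(B) = {a, b, c, d}
FIRST(C) = {a, b}
FIRST(S) = {a, b, c, d}
FOLLOW(A) = {a, b}
FOLLOW(B) = {a, b, c, d}
FOLLOW(C) = {$, a, b, c, d}
FOLLOW(S) = {$, a, b, c, d}
Therefore, FOLLOW(C) = {$, a, b, c, d}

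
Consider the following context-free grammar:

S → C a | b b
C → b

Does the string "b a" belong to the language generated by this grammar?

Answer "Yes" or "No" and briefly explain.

Yes - a valid derivation exists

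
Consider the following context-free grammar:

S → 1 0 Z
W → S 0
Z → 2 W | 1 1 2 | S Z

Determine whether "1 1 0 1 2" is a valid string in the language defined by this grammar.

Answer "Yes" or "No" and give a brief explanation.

No - no valid derivation exists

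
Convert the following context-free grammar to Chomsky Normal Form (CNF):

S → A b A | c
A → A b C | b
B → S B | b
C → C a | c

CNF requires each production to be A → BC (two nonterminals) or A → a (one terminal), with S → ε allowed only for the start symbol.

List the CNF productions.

TB → b; S → c; A → b; B → b; TA → a; C → c; S → A X0; X0 → TB A; A → A X1; X1 → TB C; B → S B; C → C TA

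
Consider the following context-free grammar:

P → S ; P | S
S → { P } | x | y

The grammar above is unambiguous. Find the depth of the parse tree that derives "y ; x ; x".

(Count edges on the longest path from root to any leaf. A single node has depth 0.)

4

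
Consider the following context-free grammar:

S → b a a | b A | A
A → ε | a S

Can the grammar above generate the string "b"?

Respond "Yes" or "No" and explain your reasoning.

Yes - a valid derivation exists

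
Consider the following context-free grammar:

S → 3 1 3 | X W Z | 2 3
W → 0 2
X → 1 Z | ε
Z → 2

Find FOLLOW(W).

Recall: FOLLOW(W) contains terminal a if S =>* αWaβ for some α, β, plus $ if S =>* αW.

We compute FOLLOW(W) using the standard algorithm.
FOLLOW(S) starts with {$}.
FIRST(S) = {0, 1, 2, 3}
FIRST(W) = {0}
FIRST(X) = {1, ε}
FIRST(Z) = {2}
FOLLOW(S) = {$}
FOLLOW(W) = {2}
FOLLOW(X) = {0}
FOLLOW(Z) = {$, 0}
Therefore, FOLLOW(W) = {2}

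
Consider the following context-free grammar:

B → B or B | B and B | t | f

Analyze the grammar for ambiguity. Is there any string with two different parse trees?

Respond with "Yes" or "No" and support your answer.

Yes - the string 't or t and t or f and t or t' has two distinct parse trees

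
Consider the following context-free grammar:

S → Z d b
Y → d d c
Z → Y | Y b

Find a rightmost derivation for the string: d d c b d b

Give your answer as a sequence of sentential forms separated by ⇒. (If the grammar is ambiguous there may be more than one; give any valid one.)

S ⇒ Z d b ⇒ Y b d b ⇒ d d c b d b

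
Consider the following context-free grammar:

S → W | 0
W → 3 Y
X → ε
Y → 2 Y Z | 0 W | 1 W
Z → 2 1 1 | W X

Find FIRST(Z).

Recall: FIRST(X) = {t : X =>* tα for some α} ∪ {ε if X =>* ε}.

We compute FIRST(Z) using the standard algorithm.
FIRST(S) = {0, 3}
FIRST(W) = {3}
FIRST(X) = {ε}
FIRST(Y) = {0, 1, 2}
FIRST(Z) = {2, 3}
Therefore, FIRST(Z) = {2, 3}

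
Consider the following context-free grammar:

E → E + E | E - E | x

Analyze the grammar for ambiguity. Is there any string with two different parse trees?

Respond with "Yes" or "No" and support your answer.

Yes - the string 'x - x + x + x - x' has two distinct parse trees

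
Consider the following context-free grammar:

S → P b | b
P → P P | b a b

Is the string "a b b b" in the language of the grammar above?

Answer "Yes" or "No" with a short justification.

No - no valid derivation exists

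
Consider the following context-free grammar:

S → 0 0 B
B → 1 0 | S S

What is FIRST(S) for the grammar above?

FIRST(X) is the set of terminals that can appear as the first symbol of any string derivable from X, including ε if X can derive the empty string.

We compute FIRST(S) using the standard algorithm.
FIRST(B) = {0, 1}
FIRST(S) = {0}
Therefore, FIRST(S) = {0}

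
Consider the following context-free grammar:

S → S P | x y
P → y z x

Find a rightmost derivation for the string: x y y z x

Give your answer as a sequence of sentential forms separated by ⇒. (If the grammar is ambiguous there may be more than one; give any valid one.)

S ⇒ S P ⇒ S y z x ⇒ x y y z x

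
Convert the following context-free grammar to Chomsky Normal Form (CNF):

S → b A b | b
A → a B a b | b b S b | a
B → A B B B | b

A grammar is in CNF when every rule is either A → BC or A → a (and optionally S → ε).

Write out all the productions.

TB → b; S → b; TA → a; A → a; B → b; S → TB X0; X0 → A TB; A → TA X1; X1 → B X2; X2 → TA TB; A → TB X3; X3 → TB X4; X4 → S TB; B → A X5; X5 → B X6; X6 → B B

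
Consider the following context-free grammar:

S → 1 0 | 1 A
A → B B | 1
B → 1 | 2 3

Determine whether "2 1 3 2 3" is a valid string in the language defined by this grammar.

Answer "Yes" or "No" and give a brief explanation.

No - no valid derivation exists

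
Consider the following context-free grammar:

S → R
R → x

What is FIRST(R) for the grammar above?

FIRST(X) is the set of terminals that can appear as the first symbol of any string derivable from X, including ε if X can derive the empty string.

We compute FIRST(R) using the standard algorithm.
FIRST(R) = {x}
FIRST(S) = {x}
Therefore, FIRST(R) = {x}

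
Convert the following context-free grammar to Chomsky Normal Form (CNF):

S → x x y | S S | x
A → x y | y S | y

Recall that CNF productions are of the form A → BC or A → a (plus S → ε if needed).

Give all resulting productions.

TX → x; TY → y; S → x; A → y; S → TX X0; X0 → TX TY; S → S S; A → TX TY; A → TY S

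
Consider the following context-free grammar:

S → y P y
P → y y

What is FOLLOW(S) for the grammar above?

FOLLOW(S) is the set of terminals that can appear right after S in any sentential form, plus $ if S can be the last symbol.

We compute FOLLOW(S) using the standard algorithm.
FOLLOW(S) starts with {$}.
FIRST(P) = {y}
FIRST(S) = {y}
FOLLOW(P) = {y}
FOLLOW(S) = {$}
Therefore, FOLLOW(S) = {$}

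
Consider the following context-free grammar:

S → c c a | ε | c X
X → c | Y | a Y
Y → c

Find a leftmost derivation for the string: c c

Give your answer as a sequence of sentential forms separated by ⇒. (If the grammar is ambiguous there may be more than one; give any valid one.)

S ⇒ c X ⇒ c Y ⇒ c c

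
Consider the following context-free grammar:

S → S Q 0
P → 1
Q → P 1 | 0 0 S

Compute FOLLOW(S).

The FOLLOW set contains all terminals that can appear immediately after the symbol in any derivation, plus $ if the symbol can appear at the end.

We compute FOLLOW(S) using the standard algorithm.
FOLLOW(S) starts with {$}.
FIRST(P) = {1}
FIRST(Q) = {0, 1}
FIRST(S) = {}
FOLLOW(P) = {1}
FOLLOW(Q) = {0}
FOLLOW(S) = {$, 0, 1}
Therefore, FOLLOW(S) = {$, 0, 1}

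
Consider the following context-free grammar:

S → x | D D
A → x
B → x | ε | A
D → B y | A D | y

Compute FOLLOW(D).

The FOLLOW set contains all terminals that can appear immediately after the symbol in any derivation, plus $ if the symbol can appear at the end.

We compute FOLLOW(D) using the standard algorithm.
FOLLOW(S) starts with {$}.
FIRST(A) = {x}
FIRST(B) = {x, ε}
FIRST(D) = {x, y}
FIRST(S) = {x, y}
FOLLOW(A) = {x, y}
FOLLOW(B) = {y}
FOLLOW(D) = {$, x, y}
FOLLOW(S) = {$}
Therefore, FOLLOW(D) = {$, x, y}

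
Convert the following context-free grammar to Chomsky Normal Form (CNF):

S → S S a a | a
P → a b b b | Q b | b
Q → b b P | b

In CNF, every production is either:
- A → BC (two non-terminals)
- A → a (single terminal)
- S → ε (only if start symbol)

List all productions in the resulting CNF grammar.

TA → a; S → a; TB → b; P → b; Q → b; S → S X0; X0 → S X1; X1 → TA TA; P → TA X2; X2 → TB X3; X3 → TB TB; P → Q TB; Q → TB X4; X4 → TB P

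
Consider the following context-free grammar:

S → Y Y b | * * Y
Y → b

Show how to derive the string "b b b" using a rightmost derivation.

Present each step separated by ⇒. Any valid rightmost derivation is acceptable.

S ⇒ Y Y b ⇒ Y b b ⇒ b b b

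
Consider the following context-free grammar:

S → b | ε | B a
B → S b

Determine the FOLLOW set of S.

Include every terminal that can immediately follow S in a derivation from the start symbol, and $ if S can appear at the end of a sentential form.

We compute FOLLOW(S) using the standard algorithm.
FOLLOW(S) starts with {$}.
FIRST(B) = {b}
FIRST(S) = {b, ε}
FOLLOW(B) = {a}
FOLLOW(S) = {$, b}
Therefore, FOLLOW(S) = {$, b}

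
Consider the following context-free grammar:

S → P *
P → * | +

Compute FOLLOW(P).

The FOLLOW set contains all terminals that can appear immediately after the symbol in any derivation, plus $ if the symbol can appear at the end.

We compute FOLLOW(P) using the standard algorithm.
FOLLOW(S) starts with {$}.
FIRST(P) = {*, +}
FIRST(S) = {*, +}
FOLLOW(P) = {*}
FOLLOW(S) = {$}
Therefore, FOLLOW(P) = {*}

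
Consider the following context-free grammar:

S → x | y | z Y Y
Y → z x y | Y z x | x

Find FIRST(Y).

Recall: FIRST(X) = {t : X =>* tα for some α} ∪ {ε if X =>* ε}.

We compute FIRST(Y) using the standard algorithm.
FIRST(S) = {x, y, z}
FIRST(Y) = {x, z}
Therefore, FIRST(Y) = {x, z}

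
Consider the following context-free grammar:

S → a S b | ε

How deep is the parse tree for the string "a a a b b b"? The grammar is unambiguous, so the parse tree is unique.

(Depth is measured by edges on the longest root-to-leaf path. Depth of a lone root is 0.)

4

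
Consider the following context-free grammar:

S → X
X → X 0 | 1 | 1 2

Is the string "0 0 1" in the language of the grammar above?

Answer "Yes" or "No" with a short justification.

No - no valid derivation exists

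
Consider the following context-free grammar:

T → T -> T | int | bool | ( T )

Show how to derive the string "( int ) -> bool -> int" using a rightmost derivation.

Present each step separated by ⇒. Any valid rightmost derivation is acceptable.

T ⇒ T -> T ⇒ T -> T -> T ⇒ T -> T -> int ⇒ T -> bool -> int ⇒ ( T ) -> bool -> int ⇒ ( int ) -> bool -> int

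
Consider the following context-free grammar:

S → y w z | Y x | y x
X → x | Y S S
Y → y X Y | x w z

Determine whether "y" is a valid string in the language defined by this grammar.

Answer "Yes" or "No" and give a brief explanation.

No - no valid derivation exists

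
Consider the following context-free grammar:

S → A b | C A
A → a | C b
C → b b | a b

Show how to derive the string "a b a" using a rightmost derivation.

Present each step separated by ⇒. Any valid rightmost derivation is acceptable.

S ⇒ C A ⇒ C a ⇒ a b a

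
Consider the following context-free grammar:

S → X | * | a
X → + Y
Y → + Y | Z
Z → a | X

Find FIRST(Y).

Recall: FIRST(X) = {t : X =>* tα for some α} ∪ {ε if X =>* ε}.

We compute FIRST(Y) using the standard algorithm.
FIRST(S) = {*, +, a}
FIRST(X) = {+}
FIRST(Y) = {+, a}
FIRST(Z) = {+, a}
Therefore, FIRST(Y) = {+, a}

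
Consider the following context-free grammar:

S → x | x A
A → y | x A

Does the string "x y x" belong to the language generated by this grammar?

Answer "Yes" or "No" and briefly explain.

No - no valid derivation exists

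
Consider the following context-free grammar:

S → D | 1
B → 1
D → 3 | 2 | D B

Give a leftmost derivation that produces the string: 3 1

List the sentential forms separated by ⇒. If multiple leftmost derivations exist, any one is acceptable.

S ⇒ D ⇒ D B ⇒ 3 B ⇒ 3 1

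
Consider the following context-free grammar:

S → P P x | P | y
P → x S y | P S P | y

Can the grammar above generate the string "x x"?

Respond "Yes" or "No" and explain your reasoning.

No - no valid derivation exists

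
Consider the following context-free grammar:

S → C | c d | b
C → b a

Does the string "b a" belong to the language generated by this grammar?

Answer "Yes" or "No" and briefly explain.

Yes - a valid derivation exists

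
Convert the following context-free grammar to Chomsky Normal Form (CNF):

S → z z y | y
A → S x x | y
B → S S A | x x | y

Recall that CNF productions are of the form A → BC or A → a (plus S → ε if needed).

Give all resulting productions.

TZ → z; TY → y; S → y; TX → x; A → y; B → y; S → TZ X0; X0 → TZ TY; A → S X1; X1 → TX TX; B → S X2; X2 → S A; B → TX TX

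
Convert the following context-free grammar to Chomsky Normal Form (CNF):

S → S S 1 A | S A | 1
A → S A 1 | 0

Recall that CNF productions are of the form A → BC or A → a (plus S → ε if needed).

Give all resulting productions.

T1 → 1; S → 1; A → 0; S → S X0; X0 → S X1; X1 → T1 A; S → S A; A → S X2; X2 → A T1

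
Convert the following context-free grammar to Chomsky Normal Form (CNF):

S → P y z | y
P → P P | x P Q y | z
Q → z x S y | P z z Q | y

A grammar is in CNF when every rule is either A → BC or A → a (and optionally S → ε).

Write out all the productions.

TY → y; TZ → z; S → y; TX → x; P → z; Q → y; S → P X0; X0 → TY TZ; P → P P; P → TX X1; X1 → P X2; X2 → Q TY; Q → TZ X3; X3 → TX X4; X4 → S TY; Q → P X5; X5 → TZ X6; X6 → TZ Q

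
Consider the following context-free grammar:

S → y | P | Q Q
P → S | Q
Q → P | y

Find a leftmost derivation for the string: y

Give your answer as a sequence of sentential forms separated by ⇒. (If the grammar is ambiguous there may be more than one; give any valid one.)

S ⇒ P ⇒ Q ⇒ y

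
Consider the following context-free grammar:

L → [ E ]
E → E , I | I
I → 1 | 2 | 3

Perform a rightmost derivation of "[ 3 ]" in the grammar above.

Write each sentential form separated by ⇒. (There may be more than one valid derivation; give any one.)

L ⇒ [ E ] ⇒ [ I ] ⇒ [ 3 ]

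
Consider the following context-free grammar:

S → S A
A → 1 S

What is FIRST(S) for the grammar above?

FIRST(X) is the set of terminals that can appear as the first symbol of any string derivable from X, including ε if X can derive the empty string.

We compute FIRST(S) using the standard algorithm.
FIRST(A) = {1}
FIRST(S) = {}
Therefore, FIRST(S) = {}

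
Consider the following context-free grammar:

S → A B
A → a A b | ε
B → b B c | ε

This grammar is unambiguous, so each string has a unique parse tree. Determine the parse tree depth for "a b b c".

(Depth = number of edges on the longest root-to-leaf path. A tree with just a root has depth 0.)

3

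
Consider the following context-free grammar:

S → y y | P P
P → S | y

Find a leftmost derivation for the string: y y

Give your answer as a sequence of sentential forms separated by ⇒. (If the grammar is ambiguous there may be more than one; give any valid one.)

S ⇒ P P ⇒ y P ⇒ y y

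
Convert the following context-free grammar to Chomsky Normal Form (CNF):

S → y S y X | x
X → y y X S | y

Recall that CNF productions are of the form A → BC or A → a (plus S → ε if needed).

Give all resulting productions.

TY → y; S → x; X → y; S → TY X0; X0 → S X1; X1 → TY X; X → TY X2; X2 → TY X3; X3 → X S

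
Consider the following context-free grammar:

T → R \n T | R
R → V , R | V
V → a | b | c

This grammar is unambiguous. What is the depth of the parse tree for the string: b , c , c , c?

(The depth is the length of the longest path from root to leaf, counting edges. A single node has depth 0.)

6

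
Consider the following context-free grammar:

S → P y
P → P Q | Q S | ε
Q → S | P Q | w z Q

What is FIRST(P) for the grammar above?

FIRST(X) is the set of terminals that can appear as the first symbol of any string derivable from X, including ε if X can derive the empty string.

We compute FIRST(P) using the standard algorithm.
FIRST(P) = {w, y, ε}
FIRST(Q) = {w, y}
FIRST(S) = {w, y}
Therefore, FIRST(P) = {w, y, ε}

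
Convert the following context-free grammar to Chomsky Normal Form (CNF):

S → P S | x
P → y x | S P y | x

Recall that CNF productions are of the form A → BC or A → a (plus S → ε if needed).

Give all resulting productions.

S → x; TY → y; TX → x; P → x; S → P S; P → TY TX; P → S X0; X0 → P TY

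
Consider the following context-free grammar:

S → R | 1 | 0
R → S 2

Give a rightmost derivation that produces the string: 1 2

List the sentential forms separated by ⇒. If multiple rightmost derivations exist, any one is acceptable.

S ⇒ R ⇒ S 2 ⇒ 1 2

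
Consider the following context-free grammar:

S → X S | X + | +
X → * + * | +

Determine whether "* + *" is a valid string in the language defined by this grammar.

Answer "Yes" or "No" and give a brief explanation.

No - no valid derivation exists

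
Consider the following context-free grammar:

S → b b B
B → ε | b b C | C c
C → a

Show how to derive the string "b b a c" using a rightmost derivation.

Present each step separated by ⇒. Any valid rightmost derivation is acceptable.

S ⇒ b b B ⇒ b b C c ⇒ b b a c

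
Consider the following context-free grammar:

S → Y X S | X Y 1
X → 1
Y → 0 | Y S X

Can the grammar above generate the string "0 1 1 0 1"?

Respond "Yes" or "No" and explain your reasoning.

Yes - a valid derivation exists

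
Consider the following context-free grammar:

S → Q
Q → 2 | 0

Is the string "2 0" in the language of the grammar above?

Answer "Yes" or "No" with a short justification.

No - no valid derivation exists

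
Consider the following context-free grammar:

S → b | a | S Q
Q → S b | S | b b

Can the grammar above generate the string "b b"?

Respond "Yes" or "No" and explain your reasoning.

Yes - a valid derivation exists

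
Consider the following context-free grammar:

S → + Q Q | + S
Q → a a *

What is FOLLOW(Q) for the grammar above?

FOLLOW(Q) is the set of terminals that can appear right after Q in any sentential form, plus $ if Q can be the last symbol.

We compute FOLLOW(Q) using the standard algorithm.
FOLLOW(S) starts with {$}.
FIRST(Q) = {a}
FIRST(S) = {+}
FOLLOW(Q) = {$, a}
FOLLOW(S) = {$}
Therefore, FOLLOW(Q) = {$, a}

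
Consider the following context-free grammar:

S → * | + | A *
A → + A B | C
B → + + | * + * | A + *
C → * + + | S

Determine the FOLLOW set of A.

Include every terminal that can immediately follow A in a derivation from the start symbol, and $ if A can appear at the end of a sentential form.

We compute FOLLOW(A) using the standard algorithm.
FOLLOW(S) starts with {$}.
FIRST(A) = {*, +}
FIRST(B) = {*, +}
FIRST(C) = {*, +}
FIRST(S) = {*, +}
FOLLOW(A) = {*, +}
FOLLOW(B) = {*, +}
FOLLOW(C) = {*, +}
FOLLOW(S) = {$, *, +}
Therefore, FOLLOW(A) = {*, +}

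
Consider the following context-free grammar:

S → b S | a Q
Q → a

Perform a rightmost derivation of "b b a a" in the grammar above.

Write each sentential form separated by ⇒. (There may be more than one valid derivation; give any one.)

S ⇒ b S ⇒ b b S ⇒ b b a Q ⇒ b b a a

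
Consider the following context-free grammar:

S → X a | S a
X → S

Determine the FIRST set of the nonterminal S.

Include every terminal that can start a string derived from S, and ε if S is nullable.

We compute FIRST(S) using the standard algorithm.
FIRST(S) = {}
FIRST(X) = {}
Therefore, FIRST(S) = {}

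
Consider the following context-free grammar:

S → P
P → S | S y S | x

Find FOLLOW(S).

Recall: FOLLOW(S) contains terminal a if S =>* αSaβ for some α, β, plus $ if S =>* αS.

We compute FOLLOW(S) using the standard algorithm.
FOLLOW(S) starts with {$}.
FIRST(P) = {x}
FIRST(S) = {x}
FOLLOW(P) = {$, y}
FOLLOW(S) = {$, y}
Therefore, FOLLOW(S) = {$, y}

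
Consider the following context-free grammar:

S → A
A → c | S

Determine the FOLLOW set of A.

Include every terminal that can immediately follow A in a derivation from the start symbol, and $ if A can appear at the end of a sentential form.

We compute FOLLOW(A) using the standard algorithm.
FOLLOW(S) starts with {$}.
FIRST(A) = {c}
FIRST(S) = {c}
FOLLOW(A) = {$}
FOLLOW(S) = {$}
Therefore, FOLLOW(A) = {$}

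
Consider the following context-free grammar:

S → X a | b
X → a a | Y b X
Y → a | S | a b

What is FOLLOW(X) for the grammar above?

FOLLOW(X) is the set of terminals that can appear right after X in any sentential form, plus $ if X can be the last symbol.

We compute FOLLOW(X) using the standard algorithm.
FOLLOW(S) starts with {$}.
FIRST(S) = {a, b}
FIRST(X) = {a, b}
FIRST(Y) = {a, b}
FOLLOW(S) = {$, b}
FOLLOW(X) = {a}
FOLLOW(Y) = {b}
Therefore, FOLLOW(X) = {a}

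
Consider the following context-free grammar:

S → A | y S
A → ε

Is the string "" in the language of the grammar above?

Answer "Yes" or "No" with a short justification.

Yes - a valid derivation exists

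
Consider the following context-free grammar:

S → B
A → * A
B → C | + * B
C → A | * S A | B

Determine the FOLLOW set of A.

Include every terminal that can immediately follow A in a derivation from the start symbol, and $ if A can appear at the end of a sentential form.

We compute FOLLOW(A) using the standard algorithm.
FOLLOW(S) starts with {$}.
FIRST(A) = {*}
FIRST(B) = {*, +}
FIRST(C) = {*, +}
FIRST(S) = {*, +}
FOLLOW(A) = {$, *}
FOLLOW(B) = {$, *}
FOLLOW(C) = {$, *}
FOLLOW(S) = {$, *}
Therefore, FOLLOW(A) = {$, *}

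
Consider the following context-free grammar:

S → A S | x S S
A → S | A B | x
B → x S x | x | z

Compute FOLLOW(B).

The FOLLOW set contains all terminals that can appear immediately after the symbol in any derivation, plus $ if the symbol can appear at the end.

We compute FOLLOW(B) using the standard algorithm.
FOLLOW(S) starts with {$}.
FIRST(A) = {x}
FIRST(B) = {x, z}
FIRST(S) = {x}
FOLLOW(A) = {x, z}
FOLLOW(B) = {x, z}
FOLLOW(S) = {$, x, z}
Therefore, FOLLOW(B) = {x, z}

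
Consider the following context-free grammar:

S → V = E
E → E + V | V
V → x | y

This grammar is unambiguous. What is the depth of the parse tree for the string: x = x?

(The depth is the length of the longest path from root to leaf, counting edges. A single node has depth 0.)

3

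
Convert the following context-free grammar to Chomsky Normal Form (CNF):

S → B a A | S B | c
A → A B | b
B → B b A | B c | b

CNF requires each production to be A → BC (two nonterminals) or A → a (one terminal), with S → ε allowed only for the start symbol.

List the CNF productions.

TA → a; S → c; A → b; TB → b; TC → c; B → b; S → B X0; X0 → TA A; S → S B; A → A B; B → B X1; X1 → TB A; B → B TC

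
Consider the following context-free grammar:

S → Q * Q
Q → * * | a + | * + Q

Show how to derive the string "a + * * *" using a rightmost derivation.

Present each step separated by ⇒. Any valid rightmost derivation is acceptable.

S ⇒ Q * Q ⇒ Q * * * ⇒ a + * * *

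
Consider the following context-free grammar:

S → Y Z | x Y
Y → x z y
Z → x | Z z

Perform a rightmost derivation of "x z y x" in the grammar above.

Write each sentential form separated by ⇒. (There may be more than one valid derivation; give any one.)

S ⇒ Y Z ⇒ Y x ⇒ x z y x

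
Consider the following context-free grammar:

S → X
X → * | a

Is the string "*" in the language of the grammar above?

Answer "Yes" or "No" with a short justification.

Yes - a valid derivation exists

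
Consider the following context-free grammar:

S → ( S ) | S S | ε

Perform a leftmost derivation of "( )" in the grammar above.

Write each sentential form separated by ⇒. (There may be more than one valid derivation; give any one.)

S ⇒ S S ⇒ ( S ) S ⇒ ( ) S ⇒ ( )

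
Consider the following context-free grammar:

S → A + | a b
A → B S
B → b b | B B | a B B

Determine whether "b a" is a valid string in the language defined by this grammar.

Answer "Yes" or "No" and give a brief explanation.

No - no valid derivation exists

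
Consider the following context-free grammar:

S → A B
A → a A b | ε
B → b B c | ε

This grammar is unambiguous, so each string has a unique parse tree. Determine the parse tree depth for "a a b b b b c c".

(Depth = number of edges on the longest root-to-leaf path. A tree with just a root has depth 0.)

4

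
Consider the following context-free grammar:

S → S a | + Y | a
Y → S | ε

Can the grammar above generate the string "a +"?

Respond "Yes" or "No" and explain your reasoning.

No - no valid derivation exists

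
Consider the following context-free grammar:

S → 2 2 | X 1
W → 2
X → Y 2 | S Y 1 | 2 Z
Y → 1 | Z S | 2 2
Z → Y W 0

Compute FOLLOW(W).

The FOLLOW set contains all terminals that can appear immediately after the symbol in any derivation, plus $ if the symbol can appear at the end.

We compute FOLLOW(W) using the standard algorithm.
FOLLOW(S) starts with {$}.
FIRST(S) = {1, 2}
FIRST(W) = {2}
FIRST(X) = {1, 2}
FIRST(Y) = {1, 2}
FIRST(Z) = {1, 2}
FOLLOW(S) = {$, 1, 2}
FOLLOW(W) = {0}
FOLLOW(X) = {1}
FOLLOW(Y) = {1, 2}
FOLLOW(Z) = {1, 2}
Therefore, FOLLOW(W) = {0}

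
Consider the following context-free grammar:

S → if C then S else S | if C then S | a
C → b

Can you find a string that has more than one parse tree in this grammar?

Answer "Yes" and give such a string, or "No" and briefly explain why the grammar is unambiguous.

Yes - the string 'if b then if b then if b then a else a else a' has two distinct parse trees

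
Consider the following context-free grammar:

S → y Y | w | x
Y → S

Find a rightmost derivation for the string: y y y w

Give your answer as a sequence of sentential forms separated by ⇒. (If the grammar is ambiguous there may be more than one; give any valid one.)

S ⇒ y Y ⇒ y S ⇒ y y Y ⇒ y y S ⇒ y y y Y ⇒ y y y S ⇒ y y y w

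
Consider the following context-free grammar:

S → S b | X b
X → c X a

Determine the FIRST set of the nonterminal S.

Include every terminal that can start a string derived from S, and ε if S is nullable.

We compute FIRST(S) using the standard algorithm.
FIRST(S) = {c}
FIRST(X) = {c}
Therefore, FIRST(S) = {c}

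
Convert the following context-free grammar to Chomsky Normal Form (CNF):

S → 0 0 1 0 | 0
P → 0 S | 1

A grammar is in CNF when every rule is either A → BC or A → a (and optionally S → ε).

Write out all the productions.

T0 → 0; T1 → 1; S → 0; P → 1; S → T0 X0; X0 → T0 X1; X1 → T1 T0; P → T0 S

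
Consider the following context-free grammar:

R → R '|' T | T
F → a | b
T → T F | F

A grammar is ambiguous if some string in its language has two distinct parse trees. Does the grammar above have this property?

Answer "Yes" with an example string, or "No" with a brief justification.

No - the grammar is unambiguous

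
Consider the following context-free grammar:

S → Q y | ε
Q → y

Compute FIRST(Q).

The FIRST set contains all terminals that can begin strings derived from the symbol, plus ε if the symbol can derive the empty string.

We compute FIRST(Q) using the standard algorithm.
FIRST(Q) = {y}
FIRST(S) = {y, ε}
Therefore, FIRST(Q) = {y}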